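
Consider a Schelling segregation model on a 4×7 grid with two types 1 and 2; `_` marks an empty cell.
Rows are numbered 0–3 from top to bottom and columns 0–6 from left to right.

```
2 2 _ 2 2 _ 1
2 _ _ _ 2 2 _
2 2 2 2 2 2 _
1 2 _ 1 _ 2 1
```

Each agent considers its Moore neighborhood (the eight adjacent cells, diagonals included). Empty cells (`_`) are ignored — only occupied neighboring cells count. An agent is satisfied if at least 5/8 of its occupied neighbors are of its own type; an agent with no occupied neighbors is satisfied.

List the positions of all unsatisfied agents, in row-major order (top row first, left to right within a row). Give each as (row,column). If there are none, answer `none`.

(0,0)2 2/2 satisfied
(0,1)2 2/2 satisfied
(0,3)2 2/2 satisfied
(0,4)2 3/3 satisfied
(0,6)1 0/1 not
(1,0)2 4/4 satisfied
(1,4)2 6/6 satisfied
(1,5)2 4/5 satisfied
(2,0)2 3/4 satisfied
(2,1)2 4/5 satisfied
(2,2)2 3/4 satisfied
(2,3)2 3/4 satisfied
(2,4)2 5/6 satisfied
(2,5)2 4/5 satisfied
(3,0)1 0/3 not
(3,1)2 3/4 satisfied
(3,3)1 0/3 not
(3,5)2 2/3 satisfied
(3,6)1 0/2 not

(0,6), (3,0), (3,3), (3,6)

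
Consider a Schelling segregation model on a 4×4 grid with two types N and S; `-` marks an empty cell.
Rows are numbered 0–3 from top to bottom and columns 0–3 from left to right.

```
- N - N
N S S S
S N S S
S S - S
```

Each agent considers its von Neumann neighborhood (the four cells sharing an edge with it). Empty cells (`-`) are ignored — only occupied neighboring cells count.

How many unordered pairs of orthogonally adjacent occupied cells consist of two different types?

Scan each occupied cell's neighbors to the right and below so each pair is counted once.
From row 0: 2 unlike of 2 pairs (running 2/2).
From row 1: 3 unlike of 7 pairs (running 5/9).
From row 2: 3 unlike of 6 pairs (running 8/15).
From row 3: 0 unlike of 1 pairs (running 8/16).
Total adjacent occupied pairs: 16; unlike-type pairs: 8.

8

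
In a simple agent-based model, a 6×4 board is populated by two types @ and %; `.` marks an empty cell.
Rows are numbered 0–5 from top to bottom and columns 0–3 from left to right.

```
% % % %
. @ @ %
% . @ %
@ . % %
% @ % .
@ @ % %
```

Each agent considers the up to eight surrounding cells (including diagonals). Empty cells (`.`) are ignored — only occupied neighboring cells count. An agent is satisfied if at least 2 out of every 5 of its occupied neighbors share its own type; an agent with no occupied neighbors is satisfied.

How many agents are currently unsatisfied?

(0,0)% 1/2 ✓
(0,1)% 2/4 ✓
(0,2)% 3/5 ✓
(0,3)% 2/3 ✓
(1,1)@ 2/6 ✗
(1,2)@ 2/7 ✗
(1,3)% 3/5 ✓
(2,0)% 0/2 ✗
(2,2)@ 2/6 ✗
(2,3)% 3/5 ✓
(3,0)@ 1/3 ✗
(3,2)% 3/5 ✓
(3,3)% 3/4 ✓
(4,0)% 0/4 ✗
(4,1)@ 3/7 ✓
(4,2)% 4/6 ✓
(5,0)@ 2/3 ✓
(5,1)@ 2/5 ✓
(5,2)% 2/4 ✓
(5,3)% 2/2 ✓
Unsatisfied: (1,1), (1,2), (2,0), (2,2), (3,0), (4,0) — 6 in total.

6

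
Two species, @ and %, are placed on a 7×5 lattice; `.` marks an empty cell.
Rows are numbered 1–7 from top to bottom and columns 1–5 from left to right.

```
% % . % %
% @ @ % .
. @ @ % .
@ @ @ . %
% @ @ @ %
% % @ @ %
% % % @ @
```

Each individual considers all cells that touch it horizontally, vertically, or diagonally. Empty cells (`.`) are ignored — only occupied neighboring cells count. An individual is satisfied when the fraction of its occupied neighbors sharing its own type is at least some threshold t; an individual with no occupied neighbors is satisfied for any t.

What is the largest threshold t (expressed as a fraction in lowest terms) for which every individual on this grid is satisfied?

1/5

(1,1)% 2/3
(1,2)% 2/4
(1,4)% 2/3
(1,5)% 2/2
(2,1)% 2/4
(2,2)@ 3/6
(2,3)@ 3/7
(2,4)% 3/5
(3,2)@ 6/7
(3,3)@ 5/7
(3,4)% 2/5
(4,1)@ 3/4
(4,2)@ 6/7
(4,3)@ 6/7
(4,5)% 2/3
(5,1)% 2/5
(5,2)@ 5/8
(5,3)@ 6/7
(5,4)@ 4/7
(5,5)% 2/4
(6,1)% 4/5
(6,2)% 5/8
(6,3)@ 5/8
(6,4)@ 5/8
(6,5)% 1/5
(7,1)% 3/3
(7,2)% 4/5
(7,3)% 2/5
(7,4)@ 3/5
(7,5)@ 2/3
The smallest same-type fraction is 1/5 at (6,5), which reduces to 1/5. Any threshold above that leaves this individual unsatisfied.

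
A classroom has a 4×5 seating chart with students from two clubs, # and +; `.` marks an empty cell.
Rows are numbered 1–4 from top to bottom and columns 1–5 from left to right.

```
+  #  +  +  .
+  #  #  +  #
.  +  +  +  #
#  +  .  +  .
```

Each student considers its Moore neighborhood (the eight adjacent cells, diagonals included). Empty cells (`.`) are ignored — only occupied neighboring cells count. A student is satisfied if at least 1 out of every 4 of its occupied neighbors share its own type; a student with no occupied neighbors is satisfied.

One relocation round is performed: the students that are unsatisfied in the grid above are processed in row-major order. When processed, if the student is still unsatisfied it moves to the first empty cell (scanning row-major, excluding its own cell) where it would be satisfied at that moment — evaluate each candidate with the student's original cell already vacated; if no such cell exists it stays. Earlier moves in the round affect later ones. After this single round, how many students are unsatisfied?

0

Initially unsatisfied (in order): (4,1).
  (4,1) → (1,5).
Resulting grid:
+ # + + #
+ # # + #
. + + + #
. + . + .
All satisfied now.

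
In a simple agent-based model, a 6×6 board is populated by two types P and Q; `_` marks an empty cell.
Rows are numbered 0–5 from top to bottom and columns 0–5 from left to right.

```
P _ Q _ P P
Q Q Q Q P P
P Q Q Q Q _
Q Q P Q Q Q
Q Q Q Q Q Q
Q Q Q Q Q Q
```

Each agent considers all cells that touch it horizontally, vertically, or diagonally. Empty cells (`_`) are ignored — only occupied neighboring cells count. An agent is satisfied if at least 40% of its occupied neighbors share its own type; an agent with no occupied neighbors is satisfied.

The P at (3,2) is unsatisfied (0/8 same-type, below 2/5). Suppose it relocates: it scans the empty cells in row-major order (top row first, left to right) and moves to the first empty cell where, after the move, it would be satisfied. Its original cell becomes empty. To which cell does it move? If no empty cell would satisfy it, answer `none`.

Vacating (3,2). Empty cells in order:
  (0,1): 1/5 same-type → still unsatisfied.
  (0,3): 2/5 same-type → satisfied — stop here.

(0,3)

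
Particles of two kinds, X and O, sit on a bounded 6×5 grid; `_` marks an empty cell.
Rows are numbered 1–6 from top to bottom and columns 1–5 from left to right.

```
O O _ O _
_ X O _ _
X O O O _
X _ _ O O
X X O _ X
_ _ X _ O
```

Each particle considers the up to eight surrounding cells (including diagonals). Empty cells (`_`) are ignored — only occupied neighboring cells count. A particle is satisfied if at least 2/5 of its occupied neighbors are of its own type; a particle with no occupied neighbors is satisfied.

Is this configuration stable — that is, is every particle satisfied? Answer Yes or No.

(1,1)O 1/2 satisfied
(1,2)O 2/3 satisfied
(1,4)O 1/1 satisfied
(2,2)X 1/6 not
(2,3)O 5/6 satisfied
(3,1)X 2/3 satisfied
(3,2)O 2/5 satisfied
(3,3)O 4/5 satisfied
(3,4)O 4/4 satisfied
(4,1)X 3/4 satisfied
(4,4)O 4/5 satisfied
(4,5)O 2/3 satisfied
(5,1)X 2/2 satisfied
(5,2)X 3/4 satisfied
(5,3)O 1/3 not
(5,5)X 0/3 not
(6,3)X 1/2 satisfied
(6,5)O 0/1 not
For instance (2,2) has only 1/6 same-type neighbors, below 2/5.

No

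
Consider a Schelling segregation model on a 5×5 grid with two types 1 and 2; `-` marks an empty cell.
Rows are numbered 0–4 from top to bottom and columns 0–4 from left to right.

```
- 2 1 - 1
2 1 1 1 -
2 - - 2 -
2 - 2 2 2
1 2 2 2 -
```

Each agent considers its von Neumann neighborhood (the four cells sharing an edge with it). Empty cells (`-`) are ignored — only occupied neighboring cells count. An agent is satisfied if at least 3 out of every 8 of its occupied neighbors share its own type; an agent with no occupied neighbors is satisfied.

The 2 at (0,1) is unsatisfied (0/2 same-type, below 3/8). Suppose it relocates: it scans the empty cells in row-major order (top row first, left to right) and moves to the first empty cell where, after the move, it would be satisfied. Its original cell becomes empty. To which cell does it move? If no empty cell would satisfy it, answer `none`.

Vacating (0,1). Empty cells in order:
  (0,0): 1/1 same-type → satisfied — stop here.

(0,0)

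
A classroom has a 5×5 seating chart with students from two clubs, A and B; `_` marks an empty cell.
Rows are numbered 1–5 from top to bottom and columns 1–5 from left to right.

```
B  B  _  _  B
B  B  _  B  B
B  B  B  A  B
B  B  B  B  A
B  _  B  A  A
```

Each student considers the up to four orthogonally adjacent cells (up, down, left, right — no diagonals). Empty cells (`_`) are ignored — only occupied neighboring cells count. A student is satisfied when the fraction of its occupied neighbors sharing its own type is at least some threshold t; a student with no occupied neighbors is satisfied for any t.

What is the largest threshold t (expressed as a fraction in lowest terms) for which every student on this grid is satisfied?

0/1

Row 1: (1,1)B 2/2 · (1,2)B 2/2 · (1,5)B 1/1
Row 2: (2,1)B 3/3 · (2,2)B 3/3 · (2,4)B 1/2 · (2,5)B 3/3
Row 3: (3,1)B 3/3 · (3,2)B 4/4 · (3,3)B 2/3 · (3,4)A 0/4 · (3,5)B 1/3
Row 4: (4,1)B 3/3 · (4,2)B 3/3 · (4,3)B 4/4 · (4,4)B 1/4 · (4,5)A 1/3
Row 5: (5,1)B 1/1 · (5,3)B 1/2 · (5,4)A 1/3 · (5,5)A 2/2
The smallest same-type fraction is 0/4 at (3,4), which reduces to 0/1. Any threshold above that leaves this student unsatisfied.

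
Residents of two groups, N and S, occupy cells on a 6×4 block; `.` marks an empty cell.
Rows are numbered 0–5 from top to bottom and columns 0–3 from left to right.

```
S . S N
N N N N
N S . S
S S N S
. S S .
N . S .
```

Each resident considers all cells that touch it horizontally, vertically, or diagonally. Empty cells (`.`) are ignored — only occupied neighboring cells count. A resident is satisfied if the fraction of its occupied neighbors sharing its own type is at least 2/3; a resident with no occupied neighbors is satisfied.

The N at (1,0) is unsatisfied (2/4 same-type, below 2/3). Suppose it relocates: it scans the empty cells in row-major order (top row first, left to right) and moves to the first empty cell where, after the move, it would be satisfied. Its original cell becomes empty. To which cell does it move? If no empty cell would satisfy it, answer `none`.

none

Vacating (1,0). Empty cells in order:
  (0,1): 2/4 same-type → still unsatisfied.
  (2,2): 4/8 same-type → still unsatisfied.
  (4,0): 1/4 same-type → still unsatisfied.
  (4,3): 1/4 same-type → still unsatisfied.
  (5,1): 1/4 same-type → still unsatisfied.
  (5,3): 0/2 same-type → still unsatisfied.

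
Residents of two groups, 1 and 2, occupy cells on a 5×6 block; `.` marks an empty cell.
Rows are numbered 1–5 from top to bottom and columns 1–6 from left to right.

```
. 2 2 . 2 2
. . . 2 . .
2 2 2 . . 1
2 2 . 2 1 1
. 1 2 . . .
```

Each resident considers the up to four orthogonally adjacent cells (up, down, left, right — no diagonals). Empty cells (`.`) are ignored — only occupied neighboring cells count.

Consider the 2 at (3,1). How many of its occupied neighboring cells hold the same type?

2

Occupied neighbors of (3,1): (4,1)=2, (3,2)=2.
Same type (2): 2 of 2.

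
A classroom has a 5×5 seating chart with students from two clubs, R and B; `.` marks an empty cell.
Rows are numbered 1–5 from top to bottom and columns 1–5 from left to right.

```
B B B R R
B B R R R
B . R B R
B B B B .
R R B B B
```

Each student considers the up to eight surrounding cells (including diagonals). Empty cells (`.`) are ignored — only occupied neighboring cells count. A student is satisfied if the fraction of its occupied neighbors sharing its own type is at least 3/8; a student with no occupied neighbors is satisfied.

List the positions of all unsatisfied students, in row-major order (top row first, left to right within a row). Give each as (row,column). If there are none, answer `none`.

(1,1)B 3/3 ok
(1,2)B 4/5 ok
(1,3)B 2/5 ok
(1,4)R 4/5 ok
(1,5)R 3/3 ok
(2,1)B 4/4 ok
(2,2)B 5/7 ok
(2,3)R 3/7 ok
(2,4)R 6/8 ok
(2,5)R 4/5 ok
(3,1)B 4/4 ok
(3,3)R 2/7 unhappy
(3,4)B 2/7 unhappy
(3,5)R 2/4 ok
(4,1)B 2/4 ok
(4,2)B 4/7 ok
(4,3)B 5/7 ok
(4,4)B 5/7 ok
(5,1)R 1/3 unhappy
(5,2)R 1/5 unhappy
(5,3)B 4/5 ok
(5,4)B 4/4 ok
(5,5)B 2/2 ok

(3,3), (3,4), (5,1), (5,2)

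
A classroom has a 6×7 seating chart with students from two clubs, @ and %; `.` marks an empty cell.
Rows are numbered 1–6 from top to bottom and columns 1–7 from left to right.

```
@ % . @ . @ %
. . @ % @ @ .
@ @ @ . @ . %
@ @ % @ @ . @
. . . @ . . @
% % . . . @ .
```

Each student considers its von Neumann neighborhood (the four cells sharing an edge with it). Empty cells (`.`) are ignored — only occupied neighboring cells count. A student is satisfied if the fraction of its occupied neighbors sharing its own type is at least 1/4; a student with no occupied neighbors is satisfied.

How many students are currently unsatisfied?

7

Row 1: (1,1)@ 0/1 unhappy · (1,2)% 0/1 unhappy · (1,4)@ 0/1 unhappy · (1,6)@ 1/2 ok · (1,7)% 0/1 unhappy
Row 2: (2,3)@ 1/2 ok · (2,4)% 0/3 unhappy · (2,5)@ 2/3 ok · (2,6)@ 2/2 ok
Row 3: (3,1)@ 2/2 ok · (3,2)@ 3/3 ok · (3,3)@ 2/3 ok · (3,5)@ 2/2 ok · (3,7)% 0/1 unhappy
Row 4: (4,1)@ 2/2 ok · (4,2)@ 2/3 ok · (4,3)% 0/3 unhappy · (4,4)@ 2/3 ok · (4,5)@ 2/2 ok · (4,7)@ 1/2 ok
Row 5: (5,4)@ 1/1 ok · (5,7)@ 1/1 ok
Row 6: (6,1)% 1/1 ok · (6,2)% 1/1 ok · (6,6)@ 0/0 ok
Unsatisfied: (1,1), (1,2), (1,4), (1,7), (2,4), (3,7), (4,3) — 7 in total.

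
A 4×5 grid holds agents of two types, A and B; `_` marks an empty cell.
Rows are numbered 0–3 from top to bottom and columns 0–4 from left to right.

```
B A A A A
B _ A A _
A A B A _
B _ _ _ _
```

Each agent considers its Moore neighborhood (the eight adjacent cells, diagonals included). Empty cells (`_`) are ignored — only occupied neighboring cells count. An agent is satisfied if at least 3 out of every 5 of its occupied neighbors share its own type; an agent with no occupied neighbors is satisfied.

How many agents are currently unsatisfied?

(0,0)B 1/2 unhappy
(0,1)A 2/4 unhappy
(0,2)A 4/4 ok
(0,3)A 4/4 ok
(0,4)A 2/2 ok
(1,0)B 1/4 unhappy
(1,2)A 6/7 ok
(1,3)A 5/6 ok
(2,0)A 1/3 unhappy
(2,1)A 2/5 unhappy
(2,2)B 0/4 unhappy
(2,3)A 2/3 ok
(3,0)B 0/2 unhappy
Unsatisfied: (0,0), (0,1), (1,0), (2,0), (2,1), (2,2), (3,0) — 7 in total.

7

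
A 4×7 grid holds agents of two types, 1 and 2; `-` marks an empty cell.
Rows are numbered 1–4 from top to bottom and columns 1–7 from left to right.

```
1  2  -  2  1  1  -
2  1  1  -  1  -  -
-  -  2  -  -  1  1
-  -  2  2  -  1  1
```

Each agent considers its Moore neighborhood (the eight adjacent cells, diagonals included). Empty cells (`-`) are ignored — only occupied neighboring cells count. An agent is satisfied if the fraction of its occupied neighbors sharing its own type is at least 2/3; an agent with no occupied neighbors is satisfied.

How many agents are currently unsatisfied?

7

(1,1)1 1/3 unhappy
(1,2)2 1/4 unhappy
(1,4)2 0/3 unhappy
(1,5)1 2/3 ok
(1,6)1 2/2 ok
(2,1)2 1/3 unhappy
(2,2)1 2/5 unhappy
(2,3)1 1/4 unhappy
(2,5)1 3/4 ok
(3,3)2 2/4 unhappy
(3,6)1 4/4 ok
(3,7)1 3/3 ok
(4,3)2 2/2 ok
(4,4)2 2/2 ok
(4,6)1 3/3 ok
(4,7)1 3/3 ok
Unsatisfied: (1,1), (1,2), (1,4), (2,1), (2,2), (2,3), (3,3) — 7 in total.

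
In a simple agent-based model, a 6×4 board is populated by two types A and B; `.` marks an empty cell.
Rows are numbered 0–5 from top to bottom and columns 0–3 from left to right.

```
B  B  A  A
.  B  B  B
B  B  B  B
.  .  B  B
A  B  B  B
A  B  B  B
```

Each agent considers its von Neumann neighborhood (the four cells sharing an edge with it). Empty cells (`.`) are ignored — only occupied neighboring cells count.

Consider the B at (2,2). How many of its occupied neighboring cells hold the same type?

4

Occupied neighbors of (2,2): (1,2)=B, (3,2)=B, (2,1)=B, (2,3)=B.
Same type (B): 4 of 4.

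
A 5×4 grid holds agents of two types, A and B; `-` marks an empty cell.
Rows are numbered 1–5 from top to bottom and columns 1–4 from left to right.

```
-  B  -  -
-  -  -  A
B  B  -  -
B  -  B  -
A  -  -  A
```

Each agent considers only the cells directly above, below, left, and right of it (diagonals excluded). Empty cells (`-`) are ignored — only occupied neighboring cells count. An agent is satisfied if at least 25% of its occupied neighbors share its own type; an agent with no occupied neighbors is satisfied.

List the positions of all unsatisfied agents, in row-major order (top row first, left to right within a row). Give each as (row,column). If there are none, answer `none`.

(1,2)B 0/0 ✓
(2,4)A 0/0 ✓
(3,1)B 2/2 ✓
(3,2)B 1/1 ✓
(4,1)B 1/2 ✓
(4,3)B 0/0 ✓
(5,1)A 0/1 ✗
(5,4)A 0/0 ✓

(5,1)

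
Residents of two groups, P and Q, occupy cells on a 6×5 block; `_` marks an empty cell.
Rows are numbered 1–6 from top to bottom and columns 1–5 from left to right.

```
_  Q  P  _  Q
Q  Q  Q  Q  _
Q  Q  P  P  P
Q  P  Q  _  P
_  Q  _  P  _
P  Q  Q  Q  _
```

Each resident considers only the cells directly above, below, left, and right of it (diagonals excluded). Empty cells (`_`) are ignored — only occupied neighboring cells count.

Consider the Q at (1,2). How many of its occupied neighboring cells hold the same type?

Occupied neighbors of (1,2): (2,2)=Q, (1,3)=P.
Same type (Q): 1 of 2.

1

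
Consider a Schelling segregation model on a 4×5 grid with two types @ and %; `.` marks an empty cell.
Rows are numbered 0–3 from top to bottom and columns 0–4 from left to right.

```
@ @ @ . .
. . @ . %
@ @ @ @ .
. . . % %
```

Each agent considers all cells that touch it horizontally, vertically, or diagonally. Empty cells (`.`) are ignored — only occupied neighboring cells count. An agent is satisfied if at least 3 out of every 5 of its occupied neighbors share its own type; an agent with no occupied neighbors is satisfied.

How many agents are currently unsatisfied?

(0,0)@ 1/1 satisfied
(0,1)@ 3/3 satisfied
(0,2)@ 2/2 satisfied
(1,2)@ 5/5 satisfied
(1,4)% 0/1 not
(2,0)@ 1/1 satisfied
(2,1)@ 3/3 satisfied
(2,2)@ 3/4 satisfied
(2,3)@ 2/5 not
(3,3)% 1/3 not
(3,4)% 1/2 not
Unsatisfied: (1,4), (2,3), (3,3), (3,4) — 4 in total.

4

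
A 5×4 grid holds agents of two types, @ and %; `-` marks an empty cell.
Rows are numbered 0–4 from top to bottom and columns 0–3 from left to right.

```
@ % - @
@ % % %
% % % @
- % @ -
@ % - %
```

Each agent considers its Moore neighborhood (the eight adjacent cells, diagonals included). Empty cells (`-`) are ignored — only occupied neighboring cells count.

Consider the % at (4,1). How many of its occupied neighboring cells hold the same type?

1

Occupied neighbors of (4,1): (3,1)=%, (3,2)=@, (4,0)=@.
Same type (%): 1 of 3.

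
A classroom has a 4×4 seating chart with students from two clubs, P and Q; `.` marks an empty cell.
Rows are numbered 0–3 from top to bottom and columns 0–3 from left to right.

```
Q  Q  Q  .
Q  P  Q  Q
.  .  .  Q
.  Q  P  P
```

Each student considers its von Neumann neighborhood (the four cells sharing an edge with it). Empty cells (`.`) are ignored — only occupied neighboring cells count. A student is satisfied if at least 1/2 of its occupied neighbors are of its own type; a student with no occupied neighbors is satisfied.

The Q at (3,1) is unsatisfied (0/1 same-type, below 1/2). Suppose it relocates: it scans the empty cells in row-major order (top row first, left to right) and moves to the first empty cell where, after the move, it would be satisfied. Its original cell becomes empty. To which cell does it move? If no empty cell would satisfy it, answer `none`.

Vacating (3,1). Empty cells in order:
  (0,3): 2/2 same-type → satisfied — stop here.

(0,3)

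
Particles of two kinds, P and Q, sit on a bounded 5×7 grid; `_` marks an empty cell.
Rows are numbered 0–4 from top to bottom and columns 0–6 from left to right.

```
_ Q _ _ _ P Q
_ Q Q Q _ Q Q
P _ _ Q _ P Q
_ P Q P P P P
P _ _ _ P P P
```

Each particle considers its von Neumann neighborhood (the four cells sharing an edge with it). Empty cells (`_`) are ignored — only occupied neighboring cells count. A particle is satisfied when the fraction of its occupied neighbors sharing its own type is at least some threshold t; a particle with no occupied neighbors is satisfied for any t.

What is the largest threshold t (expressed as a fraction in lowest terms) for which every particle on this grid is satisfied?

0/1

Row 0: (0,1)Q 1/1 · (0,5)P 0/2 · (0,6)Q 1/2
Row 1: (1,1)Q 2/2 · (1,2)Q 2/2 · (1,3)Q 2/2 · (1,5)Q 1/3 · (1,6)Q 3/3
Row 2: (2,0)P — no occupied neighbors · (2,3)Q 1/2 · (2,5)P 1/3 · (2,6)Q 1/3
Row 3: (3,1)P 0/1 · (3,2)Q 0/2 · (3,3)P 1/3 · (3,4)P 3/3 · (3,5)P 4/4 · (3,6)P 2/3
Row 4: (4,0)P — no occupied neighbors · (4,4)P 2/2 · (4,5)P 3/3 · (4,6)P 2/2
The smallest same-type fraction is 0/2 at (0,5), which reduces to 0/1. Any threshold above that leaves this particle unsatisfied.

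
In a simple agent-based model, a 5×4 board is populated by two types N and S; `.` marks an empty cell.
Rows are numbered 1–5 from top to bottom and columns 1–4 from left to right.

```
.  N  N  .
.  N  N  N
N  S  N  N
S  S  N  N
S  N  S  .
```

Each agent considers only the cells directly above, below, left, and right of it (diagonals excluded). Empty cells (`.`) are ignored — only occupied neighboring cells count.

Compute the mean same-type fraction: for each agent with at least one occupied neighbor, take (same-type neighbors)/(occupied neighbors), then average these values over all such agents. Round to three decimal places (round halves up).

0.615

(1,2)N 2/2
(1,3)N 2/2
(2,2)N 2/3
(2,3)N 4/4
(2,4)N 2/2
(3,1)N 0/2
(3,2)S 1/4
(3,3)N 3/4
(3,4)N 3/3
(4,1)S 2/3
(4,2)S 2/4
(4,3)N 2/4
(4,4)N 2/2
(5,1)S 1/2
(5,2)N 0/3
(5,3)S 0/2
Sum over 16 agents: 2/2 + 2/2 + 2/3 + 4/4 + 2/2 + 0/2 + 1/4 + 3/4 + 3/3 + 2/3 + 2/4 + 2/4 + 2/2 + 1/2 + 0/3 + 0/2 = 59/6; mean = 59/6 ÷ 16 = 59/96 = 0.614583… → 0.615.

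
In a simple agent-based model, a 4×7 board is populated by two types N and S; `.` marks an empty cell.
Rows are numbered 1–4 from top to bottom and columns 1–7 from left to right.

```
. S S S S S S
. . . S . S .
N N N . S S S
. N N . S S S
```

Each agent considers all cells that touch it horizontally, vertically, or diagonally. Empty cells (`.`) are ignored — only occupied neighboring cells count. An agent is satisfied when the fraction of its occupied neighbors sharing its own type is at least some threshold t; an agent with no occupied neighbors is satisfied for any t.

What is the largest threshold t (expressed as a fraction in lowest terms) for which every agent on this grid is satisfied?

3/4

(1,2)S 1/1
(1,3)S 3/3
(1,4)S 3/3
(1,5)S 4/4
(1,6)S 3/3
(1,7)S 2/2
(2,4)S 4/5
(2,6)S 6/6
(3,1)N 2/2
(3,2)N 4/4
(3,3)N 3/4
(3,5)S 5/5
(3,6)S 6/6
(3,7)S 4/4
(4,2)N 4/4
(4,3)N 3/3
(4,5)S 3/3
(4,6)S 5/5
(4,7)S 3/3
The smallest same-type fraction is 3/4 at (3,3), which reduces to 3/4. Any threshold above that leaves this agent unsatisfied.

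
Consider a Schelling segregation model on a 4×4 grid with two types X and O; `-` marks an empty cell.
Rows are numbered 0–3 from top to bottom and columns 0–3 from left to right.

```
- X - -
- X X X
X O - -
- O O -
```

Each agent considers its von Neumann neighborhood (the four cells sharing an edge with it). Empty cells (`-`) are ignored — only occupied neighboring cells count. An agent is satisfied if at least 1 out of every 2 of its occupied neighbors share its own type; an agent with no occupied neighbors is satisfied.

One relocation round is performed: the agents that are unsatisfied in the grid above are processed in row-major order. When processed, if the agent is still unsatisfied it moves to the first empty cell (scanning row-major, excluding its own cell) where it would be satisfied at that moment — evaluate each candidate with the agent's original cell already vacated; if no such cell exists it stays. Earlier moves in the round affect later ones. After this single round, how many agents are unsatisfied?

Initially unsatisfied (in order): (2,0), (2,1).
  (2,0) → (0,0).
  (2,1): now satisfied by earlier moves; stays.
Resulting grid:
X X - -
- X X X
- O - -
- O O -
All satisfied now.

0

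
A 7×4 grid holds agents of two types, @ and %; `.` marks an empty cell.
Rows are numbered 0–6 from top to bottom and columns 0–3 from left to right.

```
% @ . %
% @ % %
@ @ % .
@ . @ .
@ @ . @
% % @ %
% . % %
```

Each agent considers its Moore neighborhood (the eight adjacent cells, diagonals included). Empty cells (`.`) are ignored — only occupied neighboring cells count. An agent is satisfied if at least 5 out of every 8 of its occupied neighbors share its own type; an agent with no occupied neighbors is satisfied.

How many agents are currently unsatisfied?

Row 0: (0,0)% 1/3 ✗ · (0,1)@ 1/4 ✗ · (0,3)% 2/2 ✓
Row 1: (1,0)% 1/5 ✗ · (1,1)@ 3/7 ✗ · (1,2)% 3/6 ✗ · (1,3)% 3/3 ✓
Row 2: (2,0)@ 3/4 ✓ · (2,1)@ 4/7 ✗ · (2,2)% 2/5 ✗
Row 3: (3,0)@ 4/4 ✓ · (3,2)@ 3/4 ✓
Row 4: (4,0)@ 2/4 ✗ · (4,1)@ 4/6 ✓ · (4,3)@ 2/3 ✓
Row 5: (5,0)% 2/4 ✗ · (5,1)% 3/6 ✗ · (5,2)@ 2/6 ✗ · (5,3)% 2/4 ✗
Row 6: (6,0)% 2/2 ✓ · (6,2)% 3/4 ✓ · (6,3)% 2/3 ✓
Unsatisfied: (0,0), (0,1), (1,0), (1,1), (1,2), (2,1), (2,2), (4,0), (5,0), (5,1), (5,2), (5,3) — 12 in total.

12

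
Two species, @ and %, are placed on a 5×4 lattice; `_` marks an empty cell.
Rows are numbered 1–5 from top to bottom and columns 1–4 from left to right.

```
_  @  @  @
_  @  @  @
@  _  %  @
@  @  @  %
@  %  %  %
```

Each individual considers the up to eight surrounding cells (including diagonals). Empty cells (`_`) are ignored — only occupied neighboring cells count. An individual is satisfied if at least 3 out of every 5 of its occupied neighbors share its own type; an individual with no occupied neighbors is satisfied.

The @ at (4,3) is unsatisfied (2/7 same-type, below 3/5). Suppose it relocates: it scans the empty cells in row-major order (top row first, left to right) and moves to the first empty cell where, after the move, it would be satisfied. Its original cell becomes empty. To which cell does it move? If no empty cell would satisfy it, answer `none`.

(1,1)

Vacating (4,3). Empty cells in order:
  (1,1): 2/2 same-type → satisfied — stop here.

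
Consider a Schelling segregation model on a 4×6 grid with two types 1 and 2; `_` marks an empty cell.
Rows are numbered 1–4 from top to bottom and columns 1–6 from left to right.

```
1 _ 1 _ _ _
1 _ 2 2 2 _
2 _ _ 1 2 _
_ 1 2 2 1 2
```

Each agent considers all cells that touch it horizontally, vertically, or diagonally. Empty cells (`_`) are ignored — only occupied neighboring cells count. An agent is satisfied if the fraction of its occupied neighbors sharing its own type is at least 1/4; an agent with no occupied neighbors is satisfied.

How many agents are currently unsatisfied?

(1,1)1 1/1 ok
(1,3)1 0/2 unhappy
(2,1)1 1/2 ok
(2,3)2 1/3 ok
(2,4)2 3/5 ok
(2,5)2 2/3 ok
(3,1)2 0/2 unhappy
(3,4)1 1/7 unhappy
(3,5)2 4/6 ok
(4,2)1 0/2 unhappy
(4,3)2 1/3 ok
(4,4)2 2/4 ok
(4,5)1 1/4 ok
(4,6)2 1/2 ok
Unsatisfied: (1,3), (3,1), (3,4), (4,2) — 4 in total.

4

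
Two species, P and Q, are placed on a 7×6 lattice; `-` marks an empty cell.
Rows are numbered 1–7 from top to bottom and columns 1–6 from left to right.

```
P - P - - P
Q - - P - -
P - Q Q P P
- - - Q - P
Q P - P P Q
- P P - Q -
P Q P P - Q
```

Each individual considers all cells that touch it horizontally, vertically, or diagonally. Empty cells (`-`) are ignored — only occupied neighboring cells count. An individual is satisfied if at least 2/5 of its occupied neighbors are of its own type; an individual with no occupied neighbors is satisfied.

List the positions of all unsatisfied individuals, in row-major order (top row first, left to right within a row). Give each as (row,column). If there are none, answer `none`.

Row 1: (1,1)P 0/1 not · (1,3)P 1/1 satisfied · (1,6)P 0/0 satisfied
Row 2: (2,1)Q 0/2 not · (2,4)P 2/4 satisfied
Row 3: (3,1)P 0/1 not · (3,3)Q 2/3 satisfied · (3,4)Q 2/4 satisfied · (3,5)P 3/5 satisfied · (3,6)P 2/2 satisfied
Row 4: (4,4)Q 2/5 satisfied · (4,6)P 3/4 satisfied
Row 5: (5,1)Q 0/2 not · (5,2)P 2/3 satisfied · (5,4)P 2/4 satisfied · (5,5)P 2/5 satisfied · (5,6)Q 1/3 not
Row 6: (6,2)P 4/6 satisfied · (6,3)P 5/6 satisfied · (6,5)Q 2/5 satisfied
Row 7: (7,1)P 1/2 satisfied · (7,2)Q 0/4 not · (7,3)P 3/4 satisfied · (7,4)P 2/3 satisfied · (7,6)Q 1/1 satisfied

(1,1), (2,1), (3,1), (5,1), (5,6), (7,2)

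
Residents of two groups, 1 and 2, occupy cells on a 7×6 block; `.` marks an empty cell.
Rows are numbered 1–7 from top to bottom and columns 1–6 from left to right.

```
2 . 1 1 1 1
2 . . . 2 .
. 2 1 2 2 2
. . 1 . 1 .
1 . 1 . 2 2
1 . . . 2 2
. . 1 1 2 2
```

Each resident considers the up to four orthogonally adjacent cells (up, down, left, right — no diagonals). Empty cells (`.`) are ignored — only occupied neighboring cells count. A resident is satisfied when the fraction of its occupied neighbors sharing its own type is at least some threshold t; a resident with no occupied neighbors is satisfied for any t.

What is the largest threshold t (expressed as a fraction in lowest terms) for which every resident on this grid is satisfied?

0/1

(1,1)2 1/1
(1,3)1 1/1
(1,4)1 2/2
(1,5)1 2/3
(1,6)1 1/1
(2,1)2 1/1
(2,5)2 1/2
(3,2)2 0/1
(3,3)1 1/3
(3,4)2 1/2
(3,5)2 3/4
(3,6)2 1/1
(4,3)1 2/2
(4,5)1 0/2
(5,1)1 1/1
(5,3)1 1/1
(5,5)2 2/3
(5,6)2 2/2
(6,1)1 1/1
(6,5)2 3/3
(6,6)2 3/3
(7,3)1 1/1
(7,4)1 1/2
(7,5)2 2/3
(7,6)2 2/2
The smallest same-type fraction is 0/1 at (3,2), which reduces to 0/1. Any threshold above that leaves this resident unsatisfied.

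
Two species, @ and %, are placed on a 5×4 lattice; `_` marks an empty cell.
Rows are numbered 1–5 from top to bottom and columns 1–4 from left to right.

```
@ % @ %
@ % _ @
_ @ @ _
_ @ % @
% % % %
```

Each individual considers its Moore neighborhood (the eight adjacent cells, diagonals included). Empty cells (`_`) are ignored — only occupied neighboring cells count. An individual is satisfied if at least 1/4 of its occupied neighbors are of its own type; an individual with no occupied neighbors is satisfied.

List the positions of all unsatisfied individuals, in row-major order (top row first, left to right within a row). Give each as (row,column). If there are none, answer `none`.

(1,1)@ 1/3 ✓
(1,2)% 1/4 ✓
(1,3)@ 1/4 ✓
(1,4)% 0/2 ✗
(2,1)@ 2/4 ✓
(2,2)% 1/6 ✗
(2,4)@ 2/3 ✓
(3,2)@ 3/5 ✓
(3,3)@ 4/6 ✓
(4,2)@ 2/6 ✓
(4,3)% 3/7 ✓
(4,4)@ 1/4 ✓
(5,1)% 1/2 ✓
(5,2)% 3/4 ✓
(5,3)% 3/5 ✓
(5,4)% 2/3 ✓

(1,4), (2,2)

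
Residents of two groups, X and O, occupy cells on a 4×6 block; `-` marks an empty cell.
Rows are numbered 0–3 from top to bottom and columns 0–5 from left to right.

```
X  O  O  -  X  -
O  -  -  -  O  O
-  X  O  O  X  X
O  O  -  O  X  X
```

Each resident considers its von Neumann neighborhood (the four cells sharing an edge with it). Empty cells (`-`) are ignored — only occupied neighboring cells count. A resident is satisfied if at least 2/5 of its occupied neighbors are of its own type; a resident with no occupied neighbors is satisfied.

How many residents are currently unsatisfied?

Row 0: (0,0)X 0/2 unhappy · (0,1)O 1/2 ok · (0,2)O 1/1 ok · (0,4)X 0/1 unhappy
Row 1: (1,0)O 0/1 unhappy · (1,4)O 1/3 unhappy · (1,5)O 1/2 ok
Row 2: (2,1)X 0/2 unhappy · (2,2)O 1/2 ok · (2,3)O 2/3 ok · (2,4)X 2/4 ok · (2,5)X 2/3 ok
Row 3: (3,0)O 1/1 ok · (3,1)O 1/2 ok · (3,3)O 1/2 ok · (3,4)X 2/3 ok · (3,5)X 2/2 ok
Unsatisfied: (0,0), (0,4), (1,0), (1,4), (2,1) — 5 in total.

5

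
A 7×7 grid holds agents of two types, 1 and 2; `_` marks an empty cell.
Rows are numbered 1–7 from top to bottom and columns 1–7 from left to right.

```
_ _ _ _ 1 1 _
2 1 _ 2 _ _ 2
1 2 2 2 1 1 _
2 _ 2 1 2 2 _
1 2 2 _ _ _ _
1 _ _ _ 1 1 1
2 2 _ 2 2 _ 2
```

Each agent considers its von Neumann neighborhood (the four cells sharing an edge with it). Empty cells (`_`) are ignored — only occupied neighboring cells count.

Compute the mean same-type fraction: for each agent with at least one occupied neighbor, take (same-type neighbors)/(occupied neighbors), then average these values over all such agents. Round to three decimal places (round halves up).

0.518

(1,5)1 1/1
(1,6)1 1/1
(2,1)2 0/2
(2,2)1 0/2
(2,4)2 1/1
(2,7)2 — no occupied neighbors
(3,1)1 0/3
(3,2)2 1/3
(3,3)2 3/3
(3,4)2 2/4
(3,5)1 1/3
(3,6)1 1/2
(4,1)2 0/2
(4,3)2 2/3
(4,4)1 0/3
(4,5)2 1/3
(4,6)2 1/2
(5,1)1 1/3
(5,2)2 1/2
(5,3)2 2/2
(6,1)1 1/2
(6,5)1 1/2
(6,6)1 2/2
(6,7)1 1/2
(7,1)2 1/2
(7,2)2 1/1
(7,4)2 1/1
(7,5)2 1/2
(7,7)2 0/1
Sum over 28 agents: 1/1 + 1/1 + 0/2 + 0/2 + 1/1 + 0/3 + 1/3 + 3/3 + 2/4 + 1/3 + 1/2 + 0/2 + 2/3 + 0/3 + 1/3 + 1/2 + 1/3 + 1/2 + 2/2 + 1/2 + 1/2 + 2/2 + 1/2 + 1/2 + 1/1 + 1/1 + 1/2 + 0/1 = 29/2; mean = 29/2 ÷ 28 = 29/56 = 0.517857… → 0.518.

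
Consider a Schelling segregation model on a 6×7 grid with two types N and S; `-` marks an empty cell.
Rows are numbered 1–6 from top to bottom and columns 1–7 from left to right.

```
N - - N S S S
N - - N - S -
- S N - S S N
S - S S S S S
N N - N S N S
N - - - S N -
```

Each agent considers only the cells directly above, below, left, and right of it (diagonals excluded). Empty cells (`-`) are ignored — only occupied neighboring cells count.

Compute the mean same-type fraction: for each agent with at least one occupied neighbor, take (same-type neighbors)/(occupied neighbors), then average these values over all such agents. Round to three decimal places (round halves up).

Row 1: (1,1)N 1/1 · (1,4)N 1/2 · (1,5)S 1/2 · (1,6)S 3/3 · (1,7)S 1/1
Row 2: (2,1)N 1/1 · (2,4)N 1/1 · (2,6)S 2/2
Row 3: (3,2)S 0/1 · (3,3)N 0/2 · (3,5)S 2/2 · (3,6)S 3/4 · (3,7)N 0/2
Row 4: (4,1)S 0/1 · (4,3)S 1/2 · (4,4)S 2/3 · (4,5)S 4/4 · (4,6)S 3/4 · (4,7)S 2/3
Row 5: (5,1)N 2/3 · (5,2)N 1/1 · (5,4)N 0/2 · (5,5)S 2/4 · (5,6)N 1/4 · (5,7)S 1/2
Row 6: (6,1)N 1/1 · (6,5)S 1/2 · (6,6)N 1/2
Sum over 28 agents: 1/1 + 1/2 + 1/2 + 3/3 + 1/1 + 1/1 + 1/1 + 2/2 + 0/1 + 0/2 + 2/2 + 3/4 + 0/2 + 0/1 + 1/2 + 2/3 + 4/4 + 3/4 + 2/3 + 2/3 + 1/1 + 0/2 + 2/4 + 1/4 + 1/2 + 1/1 + 1/2 + 1/2 = 69/4; mean = 69/4 ÷ 28 = 69/112 = 0.616071… → 0.616.

0.616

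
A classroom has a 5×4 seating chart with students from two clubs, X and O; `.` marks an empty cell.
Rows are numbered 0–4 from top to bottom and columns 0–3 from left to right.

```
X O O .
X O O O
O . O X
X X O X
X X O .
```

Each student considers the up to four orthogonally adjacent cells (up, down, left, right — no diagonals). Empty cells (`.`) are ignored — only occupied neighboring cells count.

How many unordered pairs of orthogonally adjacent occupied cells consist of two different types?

9

Scan each occupied cell's neighbors to the right and below so each pair is counted once.
From row 0: 1 unlike of 5 pairs (running 1/5).
From row 1: 3 unlike of 6 pairs (running 4/11).
From row 2: 2 unlike of 4 pairs (running 6/15).
From row 3: 2 unlike of 6 pairs (running 8/21).
From row 4: 1 unlike of 2 pairs (running 9/23).
Total adjacent occupied pairs: 23; unlike-type pairs: 9.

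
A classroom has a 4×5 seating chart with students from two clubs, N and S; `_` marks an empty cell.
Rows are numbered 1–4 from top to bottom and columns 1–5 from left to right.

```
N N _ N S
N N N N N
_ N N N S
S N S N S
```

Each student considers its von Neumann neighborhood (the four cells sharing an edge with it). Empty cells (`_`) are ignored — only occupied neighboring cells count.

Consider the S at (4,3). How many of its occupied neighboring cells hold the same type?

0

Occupied neighbors of (4,3): (3,3)=N, (4,2)=N, (4,4)=N.
Same type (S): 0 of 3.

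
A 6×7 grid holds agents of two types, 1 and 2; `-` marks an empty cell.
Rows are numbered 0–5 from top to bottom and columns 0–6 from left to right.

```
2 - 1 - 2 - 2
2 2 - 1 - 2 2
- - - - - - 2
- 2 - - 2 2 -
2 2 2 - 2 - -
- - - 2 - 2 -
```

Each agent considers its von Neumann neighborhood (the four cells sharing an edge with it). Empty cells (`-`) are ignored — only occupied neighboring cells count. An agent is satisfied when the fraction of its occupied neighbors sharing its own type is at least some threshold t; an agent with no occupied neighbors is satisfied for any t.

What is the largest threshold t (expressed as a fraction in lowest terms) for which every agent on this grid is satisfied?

1/1

(0,0)2 1/1
(0,2)1 — no occupied neighbors
(0,4)2 — no occupied neighbors
(0,6)2 1/1
(1,0)2 2/2
(1,1)2 1/1
(1,3)1 — no occupied neighbors
(1,5)2 1/1
(1,6)2 3/3
(2,6)2 1/1
(3,1)2 1/1
(3,4)2 2/2
(3,5)2 1/1
(4,0)2 1/1
(4,1)2 3/3
(4,2)2 1/1
(4,4)2 1/1
(5,3)2 — no occupied neighbors
(5,5)2 — no occupied neighbors
The smallest same-type fraction is 1/1 at (0,0), which reduces to 1/1. Any threshold above that leaves this agent unsatisfied.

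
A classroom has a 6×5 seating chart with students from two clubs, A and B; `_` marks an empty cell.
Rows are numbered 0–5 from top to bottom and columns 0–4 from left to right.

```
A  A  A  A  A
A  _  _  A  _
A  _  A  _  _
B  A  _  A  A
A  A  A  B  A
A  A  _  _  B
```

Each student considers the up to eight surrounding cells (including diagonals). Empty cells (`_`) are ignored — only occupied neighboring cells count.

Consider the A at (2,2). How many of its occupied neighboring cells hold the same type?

3

Occupied neighbors of (2,2): (1,3)=A, (3,1)=A, (3,3)=A.
Same type (A): 3 of 3.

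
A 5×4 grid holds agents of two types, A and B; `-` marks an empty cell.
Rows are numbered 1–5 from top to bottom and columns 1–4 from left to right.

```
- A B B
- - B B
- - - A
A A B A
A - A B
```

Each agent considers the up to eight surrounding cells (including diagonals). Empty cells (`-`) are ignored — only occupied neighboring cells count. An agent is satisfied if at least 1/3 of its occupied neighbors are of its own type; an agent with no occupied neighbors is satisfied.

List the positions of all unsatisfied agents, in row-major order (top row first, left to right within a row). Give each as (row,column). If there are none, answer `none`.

(1,2)A 0/2 not
(1,3)B 3/4 satisfied
(1,4)B 3/3 satisfied
(2,3)B 3/5 satisfied
(2,4)B 3/4 satisfied
(3,4)A 1/4 not
(4,1)A 2/2 satisfied
(4,2)A 3/4 satisfied
(4,3)B 1/5 not
(4,4)A 2/4 satisfied
(5,1)A 2/2 satisfied
(5,3)A 2/4 satisfied
(5,4)B 1/3 satisfied

(1,2), (3,4), (4,3)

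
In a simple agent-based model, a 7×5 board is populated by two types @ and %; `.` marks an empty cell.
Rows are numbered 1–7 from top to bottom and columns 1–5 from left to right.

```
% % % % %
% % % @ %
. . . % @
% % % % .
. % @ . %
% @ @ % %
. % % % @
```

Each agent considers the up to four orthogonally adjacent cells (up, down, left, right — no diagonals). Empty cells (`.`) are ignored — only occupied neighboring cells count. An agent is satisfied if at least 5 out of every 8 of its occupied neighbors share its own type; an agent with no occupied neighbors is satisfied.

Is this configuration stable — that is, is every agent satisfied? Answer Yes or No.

(1,1)% 2/2 ok
(1,2)% 3/3 ok
(1,3)% 3/3 ok
(1,4)% 2/3 ok
(1,5)% 2/2 ok
(2,1)% 2/2 ok
(2,2)% 3/3 ok
(2,3)% 2/3 ok
(2,4)@ 0/4 unhappy
(2,5)% 1/3 unhappy
(3,4)% 1/3 unhappy
(3,5)@ 0/2 unhappy
(4,1)% 1/1 ok
(4,2)% 3/3 ok
(4,3)% 2/3 ok
(4,4)% 2/2 ok
(5,2)% 1/3 unhappy
(5,3)@ 1/3 unhappy
(5,5)% 1/1 ok
(6,1)% 0/1 unhappy
(6,2)@ 1/4 unhappy
(6,3)@ 2/4 unhappy
(6,4)% 2/3 ok
(6,5)% 2/3 ok
(7,2)% 1/2 unhappy
(7,3)% 2/3 ok
(7,4)% 2/3 ok
(7,5)@ 0/2 unhappy
For instance (2,4) has only 0/4 same-type neighbors, below 5/8.

No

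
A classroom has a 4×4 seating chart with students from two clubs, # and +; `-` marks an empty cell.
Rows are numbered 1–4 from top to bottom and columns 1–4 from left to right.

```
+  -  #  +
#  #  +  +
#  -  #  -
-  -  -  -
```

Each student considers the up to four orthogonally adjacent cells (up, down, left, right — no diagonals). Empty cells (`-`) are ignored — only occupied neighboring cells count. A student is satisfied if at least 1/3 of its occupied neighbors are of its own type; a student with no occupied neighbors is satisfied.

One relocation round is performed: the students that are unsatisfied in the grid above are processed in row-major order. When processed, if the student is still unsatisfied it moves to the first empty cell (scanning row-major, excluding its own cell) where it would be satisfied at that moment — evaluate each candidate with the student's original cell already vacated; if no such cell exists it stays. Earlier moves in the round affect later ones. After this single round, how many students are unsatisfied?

Initially unsatisfied (in order): (1,1), (1,3), (2,3), (3,3).
  (1,1) → (3,4).
  (1,3) → (1,1).
  (2,3): now satisfied by earlier moves; stays.
  (3,3) → (1,2).
Resulting grid:
# # - +
# # + +
# - - +
- - - -
All satisfied now.

0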